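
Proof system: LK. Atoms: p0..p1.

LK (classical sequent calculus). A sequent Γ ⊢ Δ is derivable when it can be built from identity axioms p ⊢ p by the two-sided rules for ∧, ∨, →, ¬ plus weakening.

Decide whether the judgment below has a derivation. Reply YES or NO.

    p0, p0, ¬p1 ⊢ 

Truth-table refutation:
  v=00: Γ:[p0=F, p0=F, ¬p1=T] Δ:[] refutes=False
  v=01: Γ:[p0=F, p0=F, ¬p1=F] Δ:[] refutes=False
  v=10: Γ:[p0=T, p0=T, ¬p1=T] Δ:[] refutes=True  ← countermodel

Result: NO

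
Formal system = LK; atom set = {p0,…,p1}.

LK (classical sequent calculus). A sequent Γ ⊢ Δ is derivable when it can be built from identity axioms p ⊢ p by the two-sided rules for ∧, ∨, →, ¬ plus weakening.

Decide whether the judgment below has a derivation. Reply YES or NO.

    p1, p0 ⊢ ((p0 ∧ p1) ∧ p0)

Proof tree:
[∧R] p1, p0 ⊢ ((p0 ∧ p1) ∧ p0)
  [WL] p1, p0, p1 ⊢ (p0 ∧ p1)
    [∧R] p1, p0 ⊢ (p0 ∧ p1)
      [Ax] p0 ⊢ p0
      [Ax] p1 ⊢ p1
  [Ax] p0 ⊢ p0

Result: YES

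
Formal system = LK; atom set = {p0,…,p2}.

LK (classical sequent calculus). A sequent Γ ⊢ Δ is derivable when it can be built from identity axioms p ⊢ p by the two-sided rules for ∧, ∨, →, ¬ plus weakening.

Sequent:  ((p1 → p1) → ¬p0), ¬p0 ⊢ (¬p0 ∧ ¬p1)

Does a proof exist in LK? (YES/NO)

Truth-table refutation:
  v=000: Γ:[((p1 → p1) → ¬p0)=T, ¬p0=T] Δ:[(¬p0 ∧ ¬p1)=T] refutes=False
  v=001: Γ:[((p1 → p1) → ¬p0)=T, ¬p0=T] Δ:[(¬p0 ∧ ¬p1)=T] refutes=False
  v=010: Γ:[((p1 → p1) → ¬p0)=T, ¬p0=T] Δ:[(¬p0 ∧ ¬p1)=F] refutes=True  ← countermodel

Result: NO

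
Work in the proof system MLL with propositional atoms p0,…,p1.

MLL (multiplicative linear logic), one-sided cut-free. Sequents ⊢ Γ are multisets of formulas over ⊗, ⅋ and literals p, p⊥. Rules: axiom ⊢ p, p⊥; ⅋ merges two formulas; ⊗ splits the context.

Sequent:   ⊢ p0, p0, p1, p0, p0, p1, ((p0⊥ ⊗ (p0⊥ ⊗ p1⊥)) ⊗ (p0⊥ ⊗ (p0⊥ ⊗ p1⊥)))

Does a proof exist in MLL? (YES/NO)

Derivation (root first):
[⊗]  ⊢ p0, p0, p1, p0, p0, p1, ((p0⊥ ⊗ (p0⊥ ⊗ p1⊥)) ⊗ (p0⊥ ⊗ (p0⊥ ⊗ p1⊥)))
  [⊗]  ⊢ p0, p0, p1, (p0⊥ ⊗ (p0⊥ ⊗ p1⊥))
    [Ax]  ⊢ p0, p0⊥
    [⊗]  ⊢ p0, p1, (p0⊥ ⊗ p1⊥)
      [Ax]  ⊢ p0, p0⊥
      [Ax]  ⊢ p1, p1⊥
  [⊗]  ⊢ p0, p0, p1, (p0⊥ ⊗ (p0⊥ ⊗ p1⊥))
    [Ax]  ⊢ p0, p0⊥
    [⊗]  ⊢ p0, p1, (p0⊥ ⊗ p1⊥)
      [Ax]  ⊢ p0, p0⊥
      [Ax]  ⊢ p1, p1⊥

Result: YES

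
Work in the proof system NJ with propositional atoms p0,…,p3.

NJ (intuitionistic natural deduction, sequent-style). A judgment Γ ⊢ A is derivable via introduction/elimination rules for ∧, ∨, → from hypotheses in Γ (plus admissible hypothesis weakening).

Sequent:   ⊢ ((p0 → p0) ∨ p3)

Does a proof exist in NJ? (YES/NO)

Proof tree:
[∨I₁]  ⊢ ((p0 → p0) ∨ p3)
  [→I]  ⊢ (p0 → p0)
    [Ax] p0 ⊢ p0

Result: YES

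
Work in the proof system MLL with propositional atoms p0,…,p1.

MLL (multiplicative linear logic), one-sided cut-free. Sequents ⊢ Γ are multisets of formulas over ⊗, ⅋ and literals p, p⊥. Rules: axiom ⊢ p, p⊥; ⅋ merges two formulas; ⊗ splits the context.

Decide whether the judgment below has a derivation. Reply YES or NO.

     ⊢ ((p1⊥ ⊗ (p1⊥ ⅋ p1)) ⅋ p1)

Derivation (root first):
[⅋]  ⊢ ((p1⊥ ⊗ (p1⊥ ⅋ p1)) ⅋ p1)
  [⊗]  ⊢ p1, (p1⊥ ⊗ (p1⊥ ⅋ p1))
    [Ax]  ⊢ p1, p1⊥
    [⅋]  ⊢ (p1⊥ ⅋ p1)
      [Ax]  ⊢ p1, p1⊥

Result: YES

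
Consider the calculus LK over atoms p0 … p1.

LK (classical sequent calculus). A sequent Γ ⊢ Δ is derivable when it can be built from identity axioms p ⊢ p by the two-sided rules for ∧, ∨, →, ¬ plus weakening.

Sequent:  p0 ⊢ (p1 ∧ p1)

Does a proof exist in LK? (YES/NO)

Enumerate valuations to refute Γ ⊢ Δ:
  v=00: Γ:[p0=F] Δ:[(p1 ∧ p1)=F] refutes=False
  v=01: Γ:[p0=F] Δ:[(p1 ∧ p1)=T] refutes=False
  v=10: Γ:[p0=T] Δ:[(p1 ∧ p1)=F] refutes=True  ← countermodel

Result: NO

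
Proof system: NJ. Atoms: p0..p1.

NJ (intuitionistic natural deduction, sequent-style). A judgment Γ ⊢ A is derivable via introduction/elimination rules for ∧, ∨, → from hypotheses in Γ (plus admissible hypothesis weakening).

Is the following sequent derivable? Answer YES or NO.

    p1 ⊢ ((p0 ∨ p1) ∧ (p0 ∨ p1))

Proof tree:
[∧I] p1 ⊢ ((p0 ∨ p1) ∧ (p0 ∨ p1))
  [∨I₂] p1 ⊢ (p0 ∨ p1)
    [Ax] p1 ⊢ p1
  [∨I₂] p1 ⊢ (p0 ∨ p1)
    [Ax] p1 ⊢ p1

Result: YES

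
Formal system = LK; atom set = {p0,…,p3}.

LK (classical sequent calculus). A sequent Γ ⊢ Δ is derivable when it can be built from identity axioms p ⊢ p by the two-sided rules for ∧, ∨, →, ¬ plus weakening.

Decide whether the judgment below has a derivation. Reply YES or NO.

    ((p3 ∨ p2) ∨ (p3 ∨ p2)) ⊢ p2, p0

Truth-table refutation:
  v=0000: Γ:[((p3 ∨ p2) ∨ (p3 ∨ p2))=F] Δ:[p2=F, p0=F] refutes=False
  v=0001: Γ:[((p3 ∨ p2) ∨ (p3 ∨ p2))=T] Δ:[p2=F, p0=F] refutes=True  ← countermodel

Result: NO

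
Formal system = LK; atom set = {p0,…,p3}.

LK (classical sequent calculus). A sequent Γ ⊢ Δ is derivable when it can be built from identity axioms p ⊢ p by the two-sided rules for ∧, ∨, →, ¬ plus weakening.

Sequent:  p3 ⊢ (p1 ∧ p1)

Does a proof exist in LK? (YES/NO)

Truth-table refutation:
  v=0000: Γ:[p3=F] Δ:[(p1 ∧ p1)=F] refutes=False
  v=0001: Γ:[p3=T] Δ:[(p1 ∧ p1)=F] refutes=True  ← countermodel

Result: NO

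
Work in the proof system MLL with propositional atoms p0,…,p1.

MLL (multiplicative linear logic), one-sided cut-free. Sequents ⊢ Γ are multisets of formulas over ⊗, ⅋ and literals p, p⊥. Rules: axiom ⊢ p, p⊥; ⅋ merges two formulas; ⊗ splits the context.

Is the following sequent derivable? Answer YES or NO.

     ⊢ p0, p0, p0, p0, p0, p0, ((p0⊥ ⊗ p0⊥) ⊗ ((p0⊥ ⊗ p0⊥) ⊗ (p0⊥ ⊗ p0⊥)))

Proof tree:
[⊗]  ⊢ p0, p0, p0, p0, p0, p0, ((p0⊥ ⊗ p0⊥) ⊗ ((p0⊥ ⊗ p0⊥) ⊗ (p0⊥ ⊗ p0⊥)))
  [⊗]  ⊢ p0, p0, (p0⊥ ⊗ p0⊥)
    [Ax]  ⊢ p0, p0⊥
    [Ax]  ⊢ p0, p0⊥
  [⊗]  ⊢ p0, p0, p0, p0, ((p0⊥ ⊗ p0⊥) ⊗ (p0⊥ ⊗ p0⊥))
    [⊗]  ⊢ p0, p0, (p0⊥ ⊗ p0⊥)
      [Ax]  ⊢ p0, p0⊥
      [Ax]  ⊢ p0, p0⊥
    [⊗]  ⊢ p0, p0, (p0⊥ ⊗ p0⊥)
      [Ax]  ⊢ p0, p0⊥
      [Ax]  ⊢ p0, p0⊥

Result: YES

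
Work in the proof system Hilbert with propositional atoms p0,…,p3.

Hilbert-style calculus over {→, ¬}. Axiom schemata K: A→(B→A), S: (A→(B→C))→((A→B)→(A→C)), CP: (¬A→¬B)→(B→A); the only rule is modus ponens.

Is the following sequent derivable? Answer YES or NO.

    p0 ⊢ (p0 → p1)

Enumerate valuations to refute Γ ⊢ Δ:
  v=0000: Γ:[p0=F] Δ:[(p0 → p1)=T] refutes=False
  v=0001: Γ:[p0=F] Δ:[(p0 → p1)=T] refutes=False
  v=0010: Γ:[p0=F] Δ:[(p0 → p1)=T] refutes=False
  v=0011: Γ:[p0=F] Δ:[(p0 → p1)=T] refutes=False
  v=0100: Γ:[p0=F] Δ:[(p0 → p1)=T] refutes=False
  v=0101: Γ:[p0=F] Δ:[(p0 → p1)=T] refutes=False
  v=0110: Γ:[p0=F] Δ:[(p0 → p1)=T] refutes=False
  v=0111: Γ:[p0=F] Δ:[(p0 → p1)=T] refutes=False
  v=1000: Γ:[p0=T] Δ:[(p0 → p1)=F] refutes=True  ← countermodel

Result: NO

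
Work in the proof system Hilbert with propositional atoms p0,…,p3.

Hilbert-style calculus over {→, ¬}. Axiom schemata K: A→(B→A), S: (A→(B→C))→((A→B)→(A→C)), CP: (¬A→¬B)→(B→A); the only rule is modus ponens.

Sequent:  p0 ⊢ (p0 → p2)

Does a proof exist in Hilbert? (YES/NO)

Search for a countermodel by truth-table:
  v=0000: Γ:[p0=F] Δ:[(p0 → p2)=T] refutes=False
  v=0001: Γ:[p0=F] Δ:[(p0 → p2)=T] refutes=False
  v=0010: Γ:[p0=F] Δ:[(p0 → p2)=T] refutes=False
  v=0011: Γ:[p0=F] Δ:[(p0 → p2)=T] refutes=False
  v=0100: Γ:[p0=F] Δ:[(p0 → p2)=T] refutes=False
  v=0101: Γ:[p0=F] Δ:[(p0 → p2)=T] refutes=False
  v=0110: Γ:[p0=F] Δ:[(p0 → p2)=T] refutes=False
  v=0111: Γ:[p0=F] Δ:[(p0 → p2)=T] refutes=False
  v=1000: Γ:[p0=T] Δ:[(p0 → p2)=F] refutes=True  ← countermodel

Result: NO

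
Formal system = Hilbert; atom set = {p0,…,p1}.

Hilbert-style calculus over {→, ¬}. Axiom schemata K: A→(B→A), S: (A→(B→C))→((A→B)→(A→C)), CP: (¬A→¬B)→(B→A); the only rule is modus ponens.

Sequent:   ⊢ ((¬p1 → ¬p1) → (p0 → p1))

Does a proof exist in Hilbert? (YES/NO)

Search for a countermodel by truth-table:
  v=00: Γ:[] Δ:[((¬p1 → ¬p1) → (p0 → p1))=T] refutes=False
  v=01: Γ:[] Δ:[((¬p1 → ¬p1) → (p0 → p1))=T] refutes=False
  v=10: Γ:[] Δ:[((¬p1 → ¬p1) → (p0 → p1))=F] refutes=True  ← countermodel

Result: NO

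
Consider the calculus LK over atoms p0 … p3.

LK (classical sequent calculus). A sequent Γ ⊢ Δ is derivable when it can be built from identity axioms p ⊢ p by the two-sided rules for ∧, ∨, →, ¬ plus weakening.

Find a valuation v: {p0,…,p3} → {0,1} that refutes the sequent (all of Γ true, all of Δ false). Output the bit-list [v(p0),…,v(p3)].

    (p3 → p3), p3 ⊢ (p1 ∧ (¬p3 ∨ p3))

Search for a countermodel by truth-table:
  v=0000: Γ:[(p3 → p3)=T, p3=F] Δ:[(p1 ∧ (¬p3 ∨ p3))=F] refutes=False
  v=0001: Γ:[(p3 → p3)=T, p3=T] Δ:[(p1 ∧ (¬p3 ∨ p3))=F] refutes=True  ← countermodel

Result: [0, 0, 0, 1]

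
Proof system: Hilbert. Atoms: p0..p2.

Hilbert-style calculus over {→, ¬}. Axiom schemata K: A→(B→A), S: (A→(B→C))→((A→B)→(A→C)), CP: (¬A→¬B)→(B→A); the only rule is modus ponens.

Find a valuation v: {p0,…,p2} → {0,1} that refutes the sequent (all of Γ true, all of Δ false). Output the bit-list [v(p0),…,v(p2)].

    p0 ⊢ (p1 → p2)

Enumerate valuations to refute Γ ⊢ Δ:
  v=000: Γ:[p0=F] Δ:[(p1 → p2)=T] refutes=False
  v=001: Γ:[p0=F] Δ:[(p1 → p2)=T] refutes=False
  v=010: Γ:[p0=F] Δ:[(p1 → p2)=F] refutes=False
  v=011: Γ:[p0=F] Δ:[(p1 → p2)=T] refutes=False
  v=100: Γ:[p0=T] Δ:[(p1 → p2)=T] refutes=False
  v=101: Γ:[p0=T] Δ:[(p1 → p2)=T] refutes=False
  v=110: Γ:[p0=T] Δ:[(p1 → p2)=F] refutes=True  ← countermodel

Result: [1, 1, 0]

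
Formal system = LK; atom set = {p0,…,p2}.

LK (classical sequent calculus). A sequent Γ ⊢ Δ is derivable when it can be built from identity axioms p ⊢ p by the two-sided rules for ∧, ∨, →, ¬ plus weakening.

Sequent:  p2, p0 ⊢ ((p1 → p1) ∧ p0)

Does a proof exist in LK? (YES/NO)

Proof tree:
[∧R] p2, p0 ⊢ ((p1 → p1) ∧ p0)
  [WL] p2 ⊢ (p1 → p1)
    [→R]  ⊢ (p1 → p1)
      [Ax] p1 ⊢ p1
  [Ax] p0 ⊢ p0

Result: YES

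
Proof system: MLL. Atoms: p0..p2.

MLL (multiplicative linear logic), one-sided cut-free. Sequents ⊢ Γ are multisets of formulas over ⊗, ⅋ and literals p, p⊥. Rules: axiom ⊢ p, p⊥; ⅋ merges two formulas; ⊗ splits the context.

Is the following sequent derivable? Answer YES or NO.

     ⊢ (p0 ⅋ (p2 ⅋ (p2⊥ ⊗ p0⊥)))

Derivation trace:
[⅋]  ⊢ (p0 ⅋ (p2 ⅋ (p2⊥ ⊗ p0⊥)))
  [⅋]  ⊢ p0, (p2 ⅋ (p2⊥ ⊗ p0⊥))
    [⊗]  ⊢ p2, p0, (p2⊥ ⊗ p0⊥)
      [Ax]  ⊢ p2, p2⊥
      [Ax]  ⊢ p0, p0⊥

Result: YES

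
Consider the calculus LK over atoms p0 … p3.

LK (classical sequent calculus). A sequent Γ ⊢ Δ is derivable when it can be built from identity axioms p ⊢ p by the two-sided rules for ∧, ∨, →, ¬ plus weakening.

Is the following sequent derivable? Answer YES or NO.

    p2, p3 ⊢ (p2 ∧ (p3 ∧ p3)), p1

Proof tree:
[WR] p2, p3 ⊢ (p2 ∧ (p3 ∧ p3)), p1
  [∧R] p2, p3 ⊢ (p2 ∧ (p3 ∧ p3))
    [Ax] p2 ⊢ p2
    [∧R] p3 ⊢ (p3 ∧ p3)
      [Ax] p3 ⊢ p3
      [Ax] p3 ⊢ p3

Result: YES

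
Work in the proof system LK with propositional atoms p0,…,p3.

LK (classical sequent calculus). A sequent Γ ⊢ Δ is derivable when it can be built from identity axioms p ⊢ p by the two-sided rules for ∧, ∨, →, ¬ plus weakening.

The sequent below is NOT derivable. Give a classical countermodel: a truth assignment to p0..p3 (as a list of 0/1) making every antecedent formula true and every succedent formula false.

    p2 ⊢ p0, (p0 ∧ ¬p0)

Truth-table refutation:
  v=0000: Γ:[p2=F] Δ:[p0=F, (p0 ∧ ¬p0)=F] refutes=False
  v=0001: Γ:[p2=F] Δ:[p0=F, (p0 ∧ ¬p0)=F] refutes=False
  v=0010: Γ:[p2=T] Δ:[p0=F, (p0 ∧ ¬p0)=F] refutes=True  ← countermodel

Result: [0, 0, 1, 0]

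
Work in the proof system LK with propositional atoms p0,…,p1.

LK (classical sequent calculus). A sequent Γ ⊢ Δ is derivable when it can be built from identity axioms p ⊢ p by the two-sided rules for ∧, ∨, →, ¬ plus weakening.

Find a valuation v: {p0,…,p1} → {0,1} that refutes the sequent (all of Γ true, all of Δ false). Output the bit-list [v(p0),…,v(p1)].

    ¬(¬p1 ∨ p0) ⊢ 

Truth-table refutation:
  v=00: Γ:[¬(¬p1 ∨ p0)=F] Δ:[] refutes=False
  v=01: Γ:[¬(¬p1 ∨ p0)=T] Δ:[] refutes=True  ← countermodel

Result: [0, 1]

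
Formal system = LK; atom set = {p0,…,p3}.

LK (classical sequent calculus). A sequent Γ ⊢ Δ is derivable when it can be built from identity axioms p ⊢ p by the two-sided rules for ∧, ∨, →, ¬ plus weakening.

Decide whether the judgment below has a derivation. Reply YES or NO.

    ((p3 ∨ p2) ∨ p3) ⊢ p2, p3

Derivation (root first):
[∨L] ((p3 ∨ p2) ∨ p3) ⊢ p2, p3
  [∨L] (p3 ∨ p2) ⊢ p2, p3
    [Ax] p3 ⊢ p3
    [Ax] p2 ⊢ p2
  [Ax] p3 ⊢ p3

Result: YES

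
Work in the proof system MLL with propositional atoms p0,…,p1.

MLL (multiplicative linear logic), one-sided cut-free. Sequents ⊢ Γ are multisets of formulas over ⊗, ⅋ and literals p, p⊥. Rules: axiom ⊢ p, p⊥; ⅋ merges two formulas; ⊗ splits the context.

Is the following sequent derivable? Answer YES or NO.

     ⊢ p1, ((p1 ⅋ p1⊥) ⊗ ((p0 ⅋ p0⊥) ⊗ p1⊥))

Derivation (root first):
[⊗]  ⊢ p1, ((p1 ⅋ p1⊥) ⊗ ((p0 ⅋ p0⊥) ⊗ p1⊥))
  [⅋]  ⊢ (p1 ⅋ p1⊥)
    [Ax]  ⊢ p1, p1⊥
  [⊗]  ⊢ p1, ((p0 ⅋ p0⊥) ⊗ p1⊥)
    [⅋]  ⊢ (p0 ⅋ p0⊥)
      [Ax]  ⊢ p0, p0⊥
    [Ax]  ⊢ p1, p1⊥

Result: YES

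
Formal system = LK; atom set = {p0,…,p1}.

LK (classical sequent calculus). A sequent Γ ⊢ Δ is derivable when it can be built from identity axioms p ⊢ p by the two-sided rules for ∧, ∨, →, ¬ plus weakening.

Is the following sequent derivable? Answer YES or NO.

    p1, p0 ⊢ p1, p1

Proof tree:
[WR] p1, p0 ⊢ p1, p1
  [WL] p1, p0 ⊢ p1
    [Ax] p1 ⊢ p1

Result: YES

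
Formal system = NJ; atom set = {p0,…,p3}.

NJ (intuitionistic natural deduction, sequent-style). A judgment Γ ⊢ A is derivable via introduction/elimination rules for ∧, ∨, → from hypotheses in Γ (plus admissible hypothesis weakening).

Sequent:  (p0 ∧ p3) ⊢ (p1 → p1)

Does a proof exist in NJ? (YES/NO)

Proof tree:
[Wk] (p0 ∧ p3) ⊢ (p1 → p1)
  [→I]  ⊢ (p1 → p1)
    [Ax] p1 ⊢ p1

Result: YES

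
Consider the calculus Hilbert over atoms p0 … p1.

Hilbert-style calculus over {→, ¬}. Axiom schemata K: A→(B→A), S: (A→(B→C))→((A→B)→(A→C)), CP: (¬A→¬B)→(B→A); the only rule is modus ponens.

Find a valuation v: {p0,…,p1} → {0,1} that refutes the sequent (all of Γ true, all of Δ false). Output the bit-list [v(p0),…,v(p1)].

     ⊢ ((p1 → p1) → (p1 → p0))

Search for a countermodel by truth-table:
  v=00: Γ:[] Δ:[((p1 → p1) → (p1 → p0))=T] refutes=False
  v=01: Γ:[] Δ:[((p1 → p1) → (p1 → p0))=F] refutes=True  ← countermodel

Result: [0, 1]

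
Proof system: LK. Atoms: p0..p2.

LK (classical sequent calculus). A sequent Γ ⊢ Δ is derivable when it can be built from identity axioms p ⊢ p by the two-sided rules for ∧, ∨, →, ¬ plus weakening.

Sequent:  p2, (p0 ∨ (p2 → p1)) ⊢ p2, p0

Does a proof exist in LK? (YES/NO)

Derivation (root first):
[∨L] p2, (p0 ∨ (p2 → p1)) ⊢ p2, p0
  [Ax] p0 ⊢ p0
  [→L] p2, (p2 → p1) ⊢ p2
    [Ax] p2 ⊢ p2
    [WL] p2, p1 ⊢ p2
      [Ax] p2 ⊢ p2

Result: YES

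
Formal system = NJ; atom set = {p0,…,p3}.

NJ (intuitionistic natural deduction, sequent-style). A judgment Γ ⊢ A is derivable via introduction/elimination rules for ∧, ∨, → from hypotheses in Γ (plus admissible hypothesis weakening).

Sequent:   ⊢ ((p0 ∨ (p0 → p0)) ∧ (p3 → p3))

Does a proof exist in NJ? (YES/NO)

Derivation (root first):
[∧I]  ⊢ ((p0 ∨ (p0 → p0)) ∧ (p3 → p3))
  [∨I₂]  ⊢ (p0 ∨ (p0 → p0))
    [→I]  ⊢ (p0 → p0)
      [Ax] p0 ⊢ p0
  [→I]  ⊢ (p3 → p3)
    [Ax] p3 ⊢ p3

Result: YES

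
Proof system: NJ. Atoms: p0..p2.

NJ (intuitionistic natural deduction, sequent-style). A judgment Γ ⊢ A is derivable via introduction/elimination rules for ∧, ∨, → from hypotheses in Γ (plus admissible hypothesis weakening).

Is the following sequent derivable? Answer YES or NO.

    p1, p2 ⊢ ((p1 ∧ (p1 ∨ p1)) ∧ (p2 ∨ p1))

Derivation (root first):
[∧I] p1, p2 ⊢ ((p1 ∧ (p1 ∨ p1)) ∧ (p2 ∨ p1))
  [∧I] p1 ⊢ (p1 ∧ (p1 ∨ p1))
    [Ax] p1 ⊢ p1
    [∨I₁] p1 ⊢ (p1 ∨ p1)
      [Ax] p1 ⊢ p1
  [∨I₁] p2 ⊢ (p2 ∨ p1)
    [Ax] p2 ⊢ p2

Result: YES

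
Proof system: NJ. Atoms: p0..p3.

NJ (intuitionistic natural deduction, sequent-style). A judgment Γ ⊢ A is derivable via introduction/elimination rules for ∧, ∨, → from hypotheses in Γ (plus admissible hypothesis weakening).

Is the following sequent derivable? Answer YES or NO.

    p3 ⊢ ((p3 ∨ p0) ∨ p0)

Derivation (root first):
[∨I₁] p3 ⊢ ((p3 ∨ p0) ∨ p0)
  [∨I₁] p3 ⊢ (p3 ∨ p0)
    [Ax] p3 ⊢ p3

Result: YES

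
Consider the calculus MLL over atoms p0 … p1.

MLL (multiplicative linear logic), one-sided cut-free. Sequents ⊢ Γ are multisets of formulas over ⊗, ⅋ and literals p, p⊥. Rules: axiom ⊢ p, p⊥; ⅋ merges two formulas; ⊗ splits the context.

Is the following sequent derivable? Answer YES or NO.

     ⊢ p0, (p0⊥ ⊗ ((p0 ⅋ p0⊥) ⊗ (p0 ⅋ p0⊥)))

Derivation trace:
[⊗]  ⊢ p0, (p0⊥ ⊗ ((p0 ⅋ p0⊥) ⊗ (p0 ⅋ p0⊥)))
  [Ax]  ⊢ p0, p0⊥
  [⊗]  ⊢ ((p0 ⅋ p0⊥) ⊗ (p0 ⅋ p0⊥))
    [⅋]  ⊢ (p0 ⅋ p0⊥)
      [Ax]  ⊢ p0, p0⊥
    [⅋]  ⊢ (p0 ⅋ p0⊥)
      [Ax]  ⊢ p0, p0⊥

Result: YES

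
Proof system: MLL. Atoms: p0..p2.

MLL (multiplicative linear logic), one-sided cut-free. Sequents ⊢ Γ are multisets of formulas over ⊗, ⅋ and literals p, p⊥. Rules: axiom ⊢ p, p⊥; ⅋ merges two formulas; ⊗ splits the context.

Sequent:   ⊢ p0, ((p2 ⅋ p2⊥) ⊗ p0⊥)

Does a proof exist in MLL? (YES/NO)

Proof tree:
[⊗]  ⊢ p0, ((p2 ⅋ p2⊥) ⊗ p0⊥)
  [⅋]  ⊢ (p2 ⅋ p2⊥)
    [Ax]  ⊢ p2, p2⊥
  [Ax]  ⊢ p0, p0⊥

Result: YES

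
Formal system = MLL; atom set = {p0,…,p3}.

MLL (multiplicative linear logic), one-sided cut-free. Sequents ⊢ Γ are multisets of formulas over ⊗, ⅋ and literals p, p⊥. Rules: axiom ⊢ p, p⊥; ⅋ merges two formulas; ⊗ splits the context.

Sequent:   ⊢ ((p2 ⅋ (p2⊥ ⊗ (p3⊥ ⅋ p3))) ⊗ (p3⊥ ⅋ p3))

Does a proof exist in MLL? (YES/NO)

Derivation trace:
[⊗]  ⊢ ((p2 ⅋ (p2⊥ ⊗ (p3⊥ ⅋ p3))) ⊗ (p3⊥ ⅋ p3))
  [⅋]  ⊢ (p2 ⅋ (p2⊥ ⊗ (p3⊥ ⅋ p3)))
    [⊗]  ⊢ p2, (p2⊥ ⊗ (p3⊥ ⅋ p3))
      [Ax]  ⊢ p2, p2⊥
      [⅋]  ⊢ (p3⊥ ⅋ p3)
        [Ax]  ⊢ p3, p3⊥
  [⅋]  ⊢ (p3⊥ ⅋ p3)
    [Ax]  ⊢ p3, p3⊥

Result: YES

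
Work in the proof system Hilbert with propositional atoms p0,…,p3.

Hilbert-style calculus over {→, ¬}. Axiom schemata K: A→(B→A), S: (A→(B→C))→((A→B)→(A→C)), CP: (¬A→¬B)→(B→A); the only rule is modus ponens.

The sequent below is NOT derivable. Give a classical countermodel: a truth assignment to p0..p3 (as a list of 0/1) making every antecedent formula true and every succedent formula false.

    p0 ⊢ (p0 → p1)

Search for a countermodel by truth-table:
  v=0000: Γ:[p0=F] Δ:[(p0 → p1)=T] refutes=False
  v=0001: Γ:[p0=F] Δ:[(p0 → p1)=T] refutes=False
  v=0010: Γ:[p0=F] Δ:[(p0 → p1)=T] refutes=False
  v=0011: Γ:[p0=F] Δ:[(p0 → p1)=T] refutes=False
  v=0100: Γ:[p0=F] Δ:[(p0 → p1)=T] refutes=False
  v=0101: Γ:[p0=F] Δ:[(p0 → p1)=T] refutes=False
  v=0110: Γ:[p0=F] Δ:[(p0 → p1)=T] refutes=False
  v=0111: Γ:[p0=F] Δ:[(p0 → p1)=T] refutes=False
  v=1000: Γ:[p0=T] Δ:[(p0 → p1)=F] refutes=True  ← countermodel

Result: [1, 0, 0, 0]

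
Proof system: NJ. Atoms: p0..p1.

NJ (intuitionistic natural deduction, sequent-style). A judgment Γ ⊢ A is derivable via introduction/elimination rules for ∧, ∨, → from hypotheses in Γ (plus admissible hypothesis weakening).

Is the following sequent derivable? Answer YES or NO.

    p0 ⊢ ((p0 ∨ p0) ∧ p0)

Derivation trace:
[∧I] p0 ⊢ ((p0 ∨ p0) ∧ p0)
  [∨I₂] p0 ⊢ (p0 ∨ p0)
    [Ax] p0 ⊢ p0
  [Ax] p0 ⊢ p0

Result: YES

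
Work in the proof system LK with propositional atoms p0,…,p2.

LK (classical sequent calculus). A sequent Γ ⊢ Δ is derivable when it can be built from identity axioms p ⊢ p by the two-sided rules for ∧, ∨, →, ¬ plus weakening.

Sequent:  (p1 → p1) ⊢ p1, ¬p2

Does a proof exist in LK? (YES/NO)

Truth-table refutation:
  v=000: Γ:[(p1 → p1)=T] Δ:[p1=F, ¬p2=T] refutes=False
  v=001: Γ:[(p1 → p1)=T] Δ:[p1=F, ¬p2=F] refutes=True  ← countermodel

Result: NO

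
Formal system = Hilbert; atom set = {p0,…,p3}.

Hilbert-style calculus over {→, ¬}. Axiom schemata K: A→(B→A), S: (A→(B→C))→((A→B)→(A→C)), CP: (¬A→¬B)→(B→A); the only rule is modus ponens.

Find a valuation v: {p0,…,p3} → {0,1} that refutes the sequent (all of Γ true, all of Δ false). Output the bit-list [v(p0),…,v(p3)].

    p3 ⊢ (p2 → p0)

Truth-table refutation:
  v=0000: Γ:[p3=F] Δ:[(p2 → p0)=T] refutes=False
  v=0001: Γ:[p3=T] Δ:[(p2 → p0)=T] refutes=False
  v=0010: Γ:[p3=F] Δ:[(p2 → p0)=F] refutes=False
  v=0011: Γ:[p3=T] Δ:[(p2 → p0)=F] refutes=True  ← countermodel

Result: [0, 0, 1, 1]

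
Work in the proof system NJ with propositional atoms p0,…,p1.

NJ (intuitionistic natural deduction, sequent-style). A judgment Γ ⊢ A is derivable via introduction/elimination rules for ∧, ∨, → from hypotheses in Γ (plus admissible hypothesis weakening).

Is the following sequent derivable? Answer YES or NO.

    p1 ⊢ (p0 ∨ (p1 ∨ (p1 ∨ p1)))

Derivation (root first):
[∨I₂] p1 ⊢ (p0 ∨ (p1 ∨ (p1 ∨ p1)))
  [∨I₂] p1 ⊢ (p1 ∨ (p1 ∨ p1))
    [∨I₁] p1 ⊢ (p1 ∨ p1)
      [Ax] p1 ⊢ p1

Result: YES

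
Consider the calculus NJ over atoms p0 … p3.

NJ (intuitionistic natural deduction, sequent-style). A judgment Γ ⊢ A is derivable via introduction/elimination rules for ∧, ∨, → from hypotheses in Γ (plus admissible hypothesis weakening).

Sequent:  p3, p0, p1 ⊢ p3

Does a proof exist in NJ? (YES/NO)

Proof tree:
[Wk] p3, p0, p1 ⊢ p3
  [Wk] p3, p0 ⊢ p3
    [Ax] p3 ⊢ p3

Result: YES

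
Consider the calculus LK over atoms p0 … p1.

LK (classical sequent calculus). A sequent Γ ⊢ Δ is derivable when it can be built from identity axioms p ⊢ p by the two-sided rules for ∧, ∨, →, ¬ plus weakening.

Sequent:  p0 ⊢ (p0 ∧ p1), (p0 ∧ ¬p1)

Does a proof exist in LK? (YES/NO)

Derivation (root first):
[∧R] p0 ⊢ (p0 ∧ p1), (p0 ∧ ¬p1)
  [Ax] p0 ⊢ p0
  [¬R] p0 ⊢ (p0 ∧ p1), ¬p1
    [∧R] p1, p0 ⊢ (p0 ∧ p1)
      [Ax] p0 ⊢ p0
      [Ax] p1 ⊢ p1

Result: YES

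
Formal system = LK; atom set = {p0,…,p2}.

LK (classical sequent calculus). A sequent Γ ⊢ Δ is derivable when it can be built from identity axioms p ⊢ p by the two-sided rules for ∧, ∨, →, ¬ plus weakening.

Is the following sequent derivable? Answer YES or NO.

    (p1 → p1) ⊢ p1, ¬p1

Proof tree:
[¬R] (p1 → p1) ⊢ p1, ¬p1
  [→L] p1, (p1 → p1) ⊢ p1
    [Ax] p1 ⊢ p1
    [Ax] p1 ⊢ p1

Result: YES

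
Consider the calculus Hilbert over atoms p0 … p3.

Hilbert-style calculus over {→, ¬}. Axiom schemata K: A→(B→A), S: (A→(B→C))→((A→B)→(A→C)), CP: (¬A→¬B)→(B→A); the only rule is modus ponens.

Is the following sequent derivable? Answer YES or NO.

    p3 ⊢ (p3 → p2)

Search for a countermodel by truth-table:
  v=0000: Γ:[p3=F] Δ:[(p3 → p2)=T] refutes=False
  v=0001: Γ:[p3=T] Δ:[(p3 → p2)=F] refutes=True  ← countermodel

Result: NO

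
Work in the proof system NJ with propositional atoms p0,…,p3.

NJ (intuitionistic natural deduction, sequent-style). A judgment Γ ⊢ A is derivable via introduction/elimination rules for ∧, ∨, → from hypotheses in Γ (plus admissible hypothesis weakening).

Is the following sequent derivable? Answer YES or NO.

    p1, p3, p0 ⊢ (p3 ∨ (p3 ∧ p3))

Proof tree:
[∨I₂] p1, p3, p0 ⊢ (p3 ∨ (p3 ∧ p3))
  [∧I] p1, p3, p0 ⊢ (p3 ∧ p3)
    [Ax] p3 ⊢ p3
    [Wk] p3, p1, p0 ⊢ p3
      [Wk] p3, p1 ⊢ p3
        [Ax] p3 ⊢ p3

Result: YES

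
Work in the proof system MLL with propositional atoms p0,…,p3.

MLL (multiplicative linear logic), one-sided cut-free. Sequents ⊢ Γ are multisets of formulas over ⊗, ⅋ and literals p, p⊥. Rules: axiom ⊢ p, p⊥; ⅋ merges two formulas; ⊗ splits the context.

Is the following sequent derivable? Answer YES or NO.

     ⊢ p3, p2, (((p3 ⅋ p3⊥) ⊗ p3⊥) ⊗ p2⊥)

Derivation (root first):
[⊗]  ⊢ p3, p2, (((p3 ⅋ p3⊥) ⊗ p3⊥) ⊗ p2⊥)
  [⊗]  ⊢ p3, ((p3 ⅋ p3⊥) ⊗ p3⊥)
    [⅋]  ⊢ (p3 ⅋ p3⊥)
      [Ax]  ⊢ p3, p3⊥
    [Ax]  ⊢ p3, p3⊥
  [Ax]  ⊢ p2, p2⊥

Result: YES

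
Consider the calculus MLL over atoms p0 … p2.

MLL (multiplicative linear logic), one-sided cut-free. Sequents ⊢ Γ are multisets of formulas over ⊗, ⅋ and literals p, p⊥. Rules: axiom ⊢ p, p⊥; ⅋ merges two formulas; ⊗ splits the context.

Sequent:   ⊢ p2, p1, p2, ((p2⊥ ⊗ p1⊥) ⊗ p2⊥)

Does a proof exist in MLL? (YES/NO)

Proof tree:
[⊗]  ⊢ p2, p1, p2, ((p2⊥ ⊗ p1⊥) ⊗ p2⊥)
  [⊗]  ⊢ p2, p1, (p2⊥ ⊗ p1⊥)
    [Ax]  ⊢ p2, p2⊥
    [Ax]  ⊢ p1, p1⊥
  [Ax]  ⊢ p2, p2⊥

Result: YES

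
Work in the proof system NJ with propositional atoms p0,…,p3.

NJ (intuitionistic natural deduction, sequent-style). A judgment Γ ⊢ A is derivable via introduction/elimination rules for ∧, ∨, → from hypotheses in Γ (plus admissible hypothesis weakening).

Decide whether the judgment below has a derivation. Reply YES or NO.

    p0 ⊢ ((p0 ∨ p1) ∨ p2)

Proof tree:
[∨I₁] p0 ⊢ ((p0 ∨ p1) ∨ p2)
  [∨I₁] p0 ⊢ (p0 ∨ p1)
    [Ax] p0 ⊢ p0

Result: YES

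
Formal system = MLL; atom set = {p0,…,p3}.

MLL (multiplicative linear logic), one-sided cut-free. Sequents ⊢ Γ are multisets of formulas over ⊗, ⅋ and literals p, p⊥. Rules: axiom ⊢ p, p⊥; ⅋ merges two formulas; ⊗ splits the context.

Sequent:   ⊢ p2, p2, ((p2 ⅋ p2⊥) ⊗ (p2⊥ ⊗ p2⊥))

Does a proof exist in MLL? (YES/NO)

Derivation trace:
[⊗]  ⊢ p2, p2, ((p2 ⅋ p2⊥) ⊗ (p2⊥ ⊗ p2⊥))
  [⅋]  ⊢ (p2 ⅋ p2⊥)
    [Ax]  ⊢ p2, p2⊥
  [⊗]  ⊢ p2, p2, (p2⊥ ⊗ p2⊥)
    [Ax]  ⊢ p2, p2⊥
    [Ax]  ⊢ p2, p2⊥

Result: YES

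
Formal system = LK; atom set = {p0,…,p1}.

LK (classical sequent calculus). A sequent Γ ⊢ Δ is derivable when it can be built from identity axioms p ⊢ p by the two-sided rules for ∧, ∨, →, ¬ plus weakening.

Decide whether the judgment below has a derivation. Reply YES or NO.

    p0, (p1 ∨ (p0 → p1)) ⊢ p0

Proof tree:
[∨L] p0, (p1 ∨ (p0 → p1)) ⊢ p0
  [WL] p0, p1 ⊢ p0
    [Ax] p0 ⊢ p0
  [WR] p0, (p0 → p1) ⊢ p0, p0
    [→L] p0, (p0 → p1) ⊢ p0
      [Ax] p0 ⊢ p0
      [WL] p0, p1 ⊢ p0
        [Ax] p0 ⊢ p0

Result: YES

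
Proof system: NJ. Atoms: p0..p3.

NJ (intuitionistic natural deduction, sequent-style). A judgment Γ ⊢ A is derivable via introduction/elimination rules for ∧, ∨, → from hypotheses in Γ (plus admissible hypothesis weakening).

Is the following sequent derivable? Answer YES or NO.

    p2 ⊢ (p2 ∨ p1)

Proof tree:
[∨I₁] p2 ⊢ (p2 ∨ p1)
  [→E] p2 ⊢ p2
    [→I]  ⊢ (p2 → p2)
      [Ax] p2 ⊢ p2
    [Ax] p2 ⊢ p2

Result: YES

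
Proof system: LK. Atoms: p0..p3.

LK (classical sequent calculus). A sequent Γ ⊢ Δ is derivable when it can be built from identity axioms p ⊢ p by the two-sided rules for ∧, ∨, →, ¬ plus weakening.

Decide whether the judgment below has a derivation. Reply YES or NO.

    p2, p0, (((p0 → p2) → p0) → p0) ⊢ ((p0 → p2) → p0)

Derivation trace:
[→L] p2, p0, (((p0 → p2) → p0) → p0) ⊢ ((p0 → p2) → p0)
  [→R] p2, p0 ⊢ ((p0 → p2) → p0)
    [→L] p2, p0, (p0 → p2) ⊢ p0
      [WL] p0, p2 ⊢ p0
        [Ax] p0 ⊢ p0
      [WL] p0, p2 ⊢ p0
        [Ax] p0 ⊢ p0
  [→R] p2, p0 ⊢ ((p0 → p2) → p0)
    [→L] p2, p0, (p0 → p2) ⊢ p0
      [WL] p0, p2 ⊢ p0
        [Ax] p0 ⊢ p0
      [WL] p0, p2 ⊢ p0
        [Ax] p0 ⊢ p0

Result: YES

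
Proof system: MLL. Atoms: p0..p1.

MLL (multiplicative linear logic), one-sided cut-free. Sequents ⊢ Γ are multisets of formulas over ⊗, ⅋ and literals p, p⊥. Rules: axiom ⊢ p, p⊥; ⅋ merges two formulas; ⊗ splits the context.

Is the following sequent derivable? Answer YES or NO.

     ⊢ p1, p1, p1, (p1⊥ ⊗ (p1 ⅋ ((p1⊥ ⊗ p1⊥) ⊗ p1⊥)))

Derivation (root first):
[⊗]  ⊢ p1, p1, p1, (p1⊥ ⊗ (p1 ⅋ ((p1⊥ ⊗ p1⊥) ⊗ p1⊥)))
  [Ax]  ⊢ p1, p1⊥
  [⅋]  ⊢ p1, p1, (p1 ⅋ ((p1⊥ ⊗ p1⊥) ⊗ p1⊥))
    [⊗]  ⊢ p1, p1, p1, ((p1⊥ ⊗ p1⊥) ⊗ p1⊥)
      [⊗]  ⊢ p1, p1, (p1⊥ ⊗ p1⊥)
        [Ax]  ⊢ p1, p1⊥
        [Ax]  ⊢ p1, p1⊥
      [Ax]  ⊢ p1, p1⊥

Result: YES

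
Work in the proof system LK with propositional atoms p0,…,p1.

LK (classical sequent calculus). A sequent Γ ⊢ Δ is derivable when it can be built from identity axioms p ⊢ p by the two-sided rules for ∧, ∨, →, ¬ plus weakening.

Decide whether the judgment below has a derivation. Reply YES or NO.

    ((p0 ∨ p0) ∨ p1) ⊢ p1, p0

Derivation (root first):
[∨L] ((p0 ∨ p0) ∨ p1) ⊢ p1, p0
  [∨L] (p0 ∨ p0) ⊢ p0
    [Ax] p0 ⊢ p0
    [Ax] p0 ⊢ p0
  [Ax] p1 ⊢ p1

Result: YES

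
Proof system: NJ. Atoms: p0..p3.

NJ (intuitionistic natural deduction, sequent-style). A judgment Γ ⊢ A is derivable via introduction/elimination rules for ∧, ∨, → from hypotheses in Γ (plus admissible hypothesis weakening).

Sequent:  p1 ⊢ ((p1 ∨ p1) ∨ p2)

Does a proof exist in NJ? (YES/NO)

Proof tree:
[∨I₁] p1 ⊢ ((p1 ∨ p1) ∨ p2)
  [∨I₁] p1 ⊢ (p1 ∨ p1)
    [Ax] p1 ⊢ p1

Result: YES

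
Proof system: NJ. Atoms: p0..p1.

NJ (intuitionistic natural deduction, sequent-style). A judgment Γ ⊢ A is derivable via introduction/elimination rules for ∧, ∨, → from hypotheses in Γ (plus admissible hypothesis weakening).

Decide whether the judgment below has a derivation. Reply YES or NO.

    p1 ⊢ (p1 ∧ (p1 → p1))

Derivation trace:
[∧I] p1 ⊢ (p1 ∧ (p1 → p1))
  [Ax] p1 ⊢ p1
  [→I]  ⊢ (p1 → p1)
    [Ax] p1 ⊢ p1

Result: YES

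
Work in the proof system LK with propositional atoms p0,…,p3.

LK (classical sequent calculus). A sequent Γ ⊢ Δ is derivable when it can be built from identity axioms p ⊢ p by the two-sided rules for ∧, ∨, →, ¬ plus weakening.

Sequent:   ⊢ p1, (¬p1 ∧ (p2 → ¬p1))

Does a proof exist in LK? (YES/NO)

Derivation trace:
[∧R]  ⊢ p1, (¬p1 ∧ (p2 → ¬p1))
  [¬R]  ⊢ p1, ¬p1
    [Ax] p1 ⊢ p1
  [→R]  ⊢ p1, (p2 → ¬p1)
    [WL] p2 ⊢ p1, ¬p1
      [¬R]  ⊢ p1, ¬p1
        [Ax] p1 ⊢ p1

Result: YES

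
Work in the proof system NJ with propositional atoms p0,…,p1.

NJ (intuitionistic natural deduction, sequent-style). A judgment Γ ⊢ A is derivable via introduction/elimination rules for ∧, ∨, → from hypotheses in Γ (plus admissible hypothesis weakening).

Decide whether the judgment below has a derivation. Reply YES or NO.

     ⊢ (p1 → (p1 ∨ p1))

Derivation trace:
[→I]  ⊢ (p1 → (p1 ∨ p1))
  [∨I₁] p1 ⊢ (p1 ∨ p1)
    [Ax] p1 ⊢ p1

Result: YES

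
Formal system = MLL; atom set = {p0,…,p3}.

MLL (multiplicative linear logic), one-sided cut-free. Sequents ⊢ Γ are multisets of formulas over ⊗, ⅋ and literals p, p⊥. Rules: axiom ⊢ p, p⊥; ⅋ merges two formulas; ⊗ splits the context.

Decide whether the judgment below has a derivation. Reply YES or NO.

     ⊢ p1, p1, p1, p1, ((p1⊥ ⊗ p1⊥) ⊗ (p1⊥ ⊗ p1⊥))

Proof tree:
[⊗]  ⊢ p1, p1, p1, p1, ((p1⊥ ⊗ p1⊥) ⊗ (p1⊥ ⊗ p1⊥))
  [⊗]  ⊢ p1, p1, (p1⊥ ⊗ p1⊥)
    [Ax]  ⊢ p1, p1⊥
    [Ax]  ⊢ p1, p1⊥
  [⊗]  ⊢ p1, p1, (p1⊥ ⊗ p1⊥)
    [Ax]  ⊢ p1, p1⊥
    [Ax]  ⊢ p1, p1⊥

Result: YES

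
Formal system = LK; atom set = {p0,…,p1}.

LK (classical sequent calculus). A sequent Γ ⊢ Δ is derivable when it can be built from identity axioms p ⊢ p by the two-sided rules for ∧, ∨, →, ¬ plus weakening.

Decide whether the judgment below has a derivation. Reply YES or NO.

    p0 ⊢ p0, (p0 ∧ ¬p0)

Derivation trace:
[∧R] p0 ⊢ p0, (p0 ∧ ¬p0)
  [Ax] p0 ⊢ p0
  [¬R]  ⊢ p0, ¬p0
    [Ax] p0 ⊢ p0

Result: YES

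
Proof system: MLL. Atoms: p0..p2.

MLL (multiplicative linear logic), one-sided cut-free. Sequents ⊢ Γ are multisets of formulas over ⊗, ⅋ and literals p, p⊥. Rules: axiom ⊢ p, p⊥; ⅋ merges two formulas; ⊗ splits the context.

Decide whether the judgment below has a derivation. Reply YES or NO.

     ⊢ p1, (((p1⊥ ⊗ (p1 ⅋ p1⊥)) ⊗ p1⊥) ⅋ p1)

Derivation (root first):
[⅋]  ⊢ p1, (((p1⊥ ⊗ (p1 ⅋ p1⊥)) ⊗ p1⊥) ⅋ p1)
  [⊗]  ⊢ p1, p1, ((p1⊥ ⊗ (p1 ⅋ p1⊥)) ⊗ p1⊥)
    [⊗]  ⊢ p1, (p1⊥ ⊗ (p1 ⅋ p1⊥))
      [Ax]  ⊢ p1, p1⊥
      [⅋]  ⊢ (p1 ⅋ p1⊥)
        [Ax]  ⊢ p1, p1⊥
    [Ax]  ⊢ p1, p1⊥

Result: YES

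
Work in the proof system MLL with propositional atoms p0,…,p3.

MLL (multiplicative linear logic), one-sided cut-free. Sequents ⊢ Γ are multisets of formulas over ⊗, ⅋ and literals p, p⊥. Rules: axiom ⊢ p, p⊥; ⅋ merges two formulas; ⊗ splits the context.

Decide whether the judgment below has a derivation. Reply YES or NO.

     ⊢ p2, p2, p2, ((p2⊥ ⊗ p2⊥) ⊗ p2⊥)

Derivation trace:
[⊗]  ⊢ p2, p2, p2, ((p2⊥ ⊗ p2⊥) ⊗ p2⊥)
  [⊗]  ⊢ p2, p2, (p2⊥ ⊗ p2⊥)
    [Ax]  ⊢ p2, p2⊥
    [Ax]  ⊢ p2, p2⊥
  [Ax]  ⊢ p2, p2⊥

Result: YES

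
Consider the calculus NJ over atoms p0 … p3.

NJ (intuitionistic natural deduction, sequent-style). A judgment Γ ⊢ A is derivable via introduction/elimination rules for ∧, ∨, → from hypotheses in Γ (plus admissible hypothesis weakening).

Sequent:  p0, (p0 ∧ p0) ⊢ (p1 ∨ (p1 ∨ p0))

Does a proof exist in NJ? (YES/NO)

Derivation trace:
[Wk] p0, (p0 ∧ p0) ⊢ (p1 ∨ (p1 ∨ p0))
  [∨I₂] p0 ⊢ (p1 ∨ (p1 ∨ p0))
    [∨I₂] p0 ⊢ (p1 ∨ p0)
      [Ax] p0 ⊢ p0

Result: YES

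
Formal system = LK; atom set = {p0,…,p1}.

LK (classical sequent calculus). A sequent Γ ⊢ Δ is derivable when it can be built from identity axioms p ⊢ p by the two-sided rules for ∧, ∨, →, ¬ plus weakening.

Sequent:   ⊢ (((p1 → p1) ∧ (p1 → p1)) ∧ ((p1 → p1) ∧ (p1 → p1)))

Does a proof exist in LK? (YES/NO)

Derivation (root first):
[∧R]  ⊢ (((p1 → p1) ∧ (p1 → p1)) ∧ ((p1 → p1) ∧ (p1 → p1)))
  [∧R]  ⊢ ((p1 → p1) ∧ (p1 → p1))
    [→R]  ⊢ (p1 → p1)
      [Ax] p1 ⊢ p1
    [→R]  ⊢ (p1 → p1)
      [Ax] p1 ⊢ p1
  [∧R]  ⊢ ((p1 → p1) ∧ (p1 → p1))
    [→R]  ⊢ (p1 → p1)
      [Ax] p1 ⊢ p1
    [→R]  ⊢ (p1 → p1)
      [Ax] p1 ⊢ p1

Result: YES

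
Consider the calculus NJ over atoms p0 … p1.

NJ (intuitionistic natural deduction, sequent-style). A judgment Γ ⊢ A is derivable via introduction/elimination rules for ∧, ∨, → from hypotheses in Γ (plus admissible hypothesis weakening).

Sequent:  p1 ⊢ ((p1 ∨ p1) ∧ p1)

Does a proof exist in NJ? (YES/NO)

Derivation (root first):
[∧I] p1 ⊢ ((p1 ∨ p1) ∧ p1)
  [∨I₁] p1 ⊢ (p1 ∨ p1)
    [Ax] p1 ⊢ p1
  [Ax] p1 ⊢ p1

Result: YES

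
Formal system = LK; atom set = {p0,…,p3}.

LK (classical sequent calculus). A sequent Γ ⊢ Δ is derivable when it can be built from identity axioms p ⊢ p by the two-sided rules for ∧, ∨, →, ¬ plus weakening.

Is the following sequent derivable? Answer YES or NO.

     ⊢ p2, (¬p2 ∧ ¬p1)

Truth-table refutation:
  v=0000: Γ:[] Δ:[p2=F, (¬p2 ∧ ¬p1)=T] refutes=False
  v=0001: Γ:[] Δ:[p2=F, (¬p2 ∧ ¬p1)=T] refutes=False
  v=0010: Γ:[] Δ:[p2=T, (¬p2 ∧ ¬p1)=F] refutes=False
  v=0011: Γ:[] Δ:[p2=T, (¬p2 ∧ ¬p1)=F] refutes=False
  v=0100: Γ:[] Δ:[p2=F, (¬p2 ∧ ¬p1)=F] refutes=True  ← countermodel

Result: NO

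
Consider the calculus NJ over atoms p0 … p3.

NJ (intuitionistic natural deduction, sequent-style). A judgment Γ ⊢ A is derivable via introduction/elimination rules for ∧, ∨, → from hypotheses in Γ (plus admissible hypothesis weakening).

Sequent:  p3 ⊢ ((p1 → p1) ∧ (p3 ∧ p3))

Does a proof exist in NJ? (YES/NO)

Derivation (root first):
[∧I] p3 ⊢ ((p1 → p1) ∧ (p3 ∧ p3))
  [→I]  ⊢ (p1 → p1)
    [Ax] p1 ⊢ p1
  [∧I] p3 ⊢ (p3 ∧ p3)
    [Ax] p3 ⊢ p3
    [Ax] p3 ⊢ p3

Result: YES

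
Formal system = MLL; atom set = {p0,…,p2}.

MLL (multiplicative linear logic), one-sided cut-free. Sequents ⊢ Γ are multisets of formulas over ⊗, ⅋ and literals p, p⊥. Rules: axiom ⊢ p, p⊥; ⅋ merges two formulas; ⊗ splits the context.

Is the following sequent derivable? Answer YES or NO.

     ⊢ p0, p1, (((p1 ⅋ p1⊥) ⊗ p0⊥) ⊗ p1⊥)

Derivation trace:
[⊗]  ⊢ p0, p1, (((p1 ⅋ p1⊥) ⊗ p0⊥) ⊗ p1⊥)
  [⊗]  ⊢ p0, ((p1 ⅋ p1⊥) ⊗ p0⊥)
    [⅋]  ⊢ (p1 ⅋ p1⊥)
      [Ax]  ⊢ p1, p1⊥
    [Ax]  ⊢ p0, p0⊥
  [Ax]  ⊢ p1, p1⊥

Result: YES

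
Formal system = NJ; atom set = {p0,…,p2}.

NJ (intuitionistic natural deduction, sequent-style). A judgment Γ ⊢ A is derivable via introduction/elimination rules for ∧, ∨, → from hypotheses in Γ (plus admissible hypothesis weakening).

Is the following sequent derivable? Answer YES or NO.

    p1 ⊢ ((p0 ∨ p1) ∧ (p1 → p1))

Proof tree:
[∧I] p1 ⊢ ((p0 ∨ p1) ∧ (p1 → p1))
  [∨I₂] p1 ⊢ (p0 ∨ p1)
    [Ax] p1 ⊢ p1
  [→I]  ⊢ (p1 → p1)
    [Ax] p1 ⊢ p1

Result: YES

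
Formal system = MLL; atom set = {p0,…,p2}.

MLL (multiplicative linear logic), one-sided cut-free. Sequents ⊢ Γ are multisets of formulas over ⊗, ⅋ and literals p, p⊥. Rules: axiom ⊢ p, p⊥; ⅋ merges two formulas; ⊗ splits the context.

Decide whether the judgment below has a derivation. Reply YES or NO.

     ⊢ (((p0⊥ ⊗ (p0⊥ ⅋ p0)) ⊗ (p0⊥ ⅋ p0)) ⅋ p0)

Proof tree:
[⅋]  ⊢ (((p0⊥ ⊗ (p0⊥ ⅋ p0)) ⊗ (p0⊥ ⅋ p0)) ⅋ p0)
  [⊗]  ⊢ p0, ((p0⊥ ⊗ (p0⊥ ⅋ p0)) ⊗ (p0⊥ ⅋ p0))
    [⊗]  ⊢ p0, (p0⊥ ⊗ (p0⊥ ⅋ p0))
      [Ax]  ⊢ p0, p0⊥
      [⅋]  ⊢ (p0⊥ ⅋ p0)
        [Ax]  ⊢ p0, p0⊥
    [⅋]  ⊢ (p0⊥ ⅋ p0)
      [Ax]  ⊢ p0, p0⊥

Result: YES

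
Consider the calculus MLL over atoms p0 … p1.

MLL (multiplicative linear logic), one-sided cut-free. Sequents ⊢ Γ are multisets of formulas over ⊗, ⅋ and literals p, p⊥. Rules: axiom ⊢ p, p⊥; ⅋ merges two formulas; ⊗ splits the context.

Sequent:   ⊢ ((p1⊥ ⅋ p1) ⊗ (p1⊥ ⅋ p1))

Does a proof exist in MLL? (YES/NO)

Proof tree:
[⊗]  ⊢ ((p1⊥ ⅋ p1) ⊗ (p1⊥ ⅋ p1))
  [⅋]  ⊢ (p1⊥ ⅋ p1)
    [Ax]  ⊢ p1, p1⊥
  [⅋]  ⊢ (p1⊥ ⅋ p1)
    [Ax]  ⊢ p1, p1⊥

Result: YES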